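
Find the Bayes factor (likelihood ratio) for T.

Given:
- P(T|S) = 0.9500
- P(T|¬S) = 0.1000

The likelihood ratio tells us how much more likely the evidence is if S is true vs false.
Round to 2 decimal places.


Likelihood Ratio (LR) = P(T|S) / P(T|¬S)

LR = 0.9500 / 0.1000
   = 9.50

The evidence is 9.50 times more likely if S is true than if S is false.
Since LR > 1, the evidence supports S over ¬S.


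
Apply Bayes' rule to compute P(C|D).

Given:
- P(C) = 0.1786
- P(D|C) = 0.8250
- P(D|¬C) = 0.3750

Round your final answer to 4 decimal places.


Bayes' theorem: P(C|D) = P(D|C) × P(C) / P(D)

Step 1: Calculate P(D) using law of total probability
P(D) = P(D|C)P(C) + P(D|¬C)P(¬C)
     = 0.8250 × 0.1786 + 0.3750 × 0.8214
     = 0.14734500 + 0.30802500
     = 0.45537000

Step 2: Apply Bayes' theorem
P(C|D) = P(D|C) × P(C) / P(D)
       = 0.14734500 / 0.45537000
       = 0.3236


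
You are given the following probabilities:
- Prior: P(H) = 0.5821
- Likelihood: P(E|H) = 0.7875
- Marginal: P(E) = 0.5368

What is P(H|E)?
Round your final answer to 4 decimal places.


Using Bayes' theorem:

P(H|E) = P(E|H) × P(H) / P(E)
       = 0.7875 × 0.5821 / 0.5368
       = 0.45840375 / 0.5368
       = 0.8540

The evidence strengthens our belief in H.
Prior: 0.5821 → Posterior: 0.8540


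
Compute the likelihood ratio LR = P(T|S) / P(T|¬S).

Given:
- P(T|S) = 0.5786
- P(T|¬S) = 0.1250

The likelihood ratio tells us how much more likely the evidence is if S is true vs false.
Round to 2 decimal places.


Likelihood Ratio (LR) = P(T|S) / P(T|¬S)

LR = 0.5786 / 0.1250
   = 4.63

The evidence is 4.63 times more likely if S is true than if S is false.
Since LR > 1, the evidence supports S over ¬S.


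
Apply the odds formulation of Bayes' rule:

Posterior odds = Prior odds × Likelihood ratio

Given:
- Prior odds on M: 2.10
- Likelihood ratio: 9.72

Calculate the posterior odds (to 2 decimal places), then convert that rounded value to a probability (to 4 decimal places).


Step 1: Calculate posterior odds
Posterior odds = Prior odds × LR
               = 2.10 × 9.72
               = 20.41

Step 2: Convert to probability
P(M|E) = Posterior odds / (1 + Posterior odds)
       = 20.41 / (1 + 20.41)
       = 20.41 / 21.41
       = 0.9533

The evidence increased P(M) from 0.6774 to 0.9533.


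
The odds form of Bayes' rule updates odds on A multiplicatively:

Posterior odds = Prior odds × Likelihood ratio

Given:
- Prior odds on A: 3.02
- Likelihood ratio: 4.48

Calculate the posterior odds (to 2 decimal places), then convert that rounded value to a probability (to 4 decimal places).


Step 1: Calculate posterior odds
Posterior odds = Prior odds × LR
               = 3.02 × 4.48
               = 13.53

Step 2: Convert to probability
P(A|E) = Posterior odds / (1 + Posterior odds)
       = 13.53 / (1 + 13.53)
       = 13.53 / 14.53
       = 0.9312

The evidence increased P(A) from 0.7512 to 0.9312.


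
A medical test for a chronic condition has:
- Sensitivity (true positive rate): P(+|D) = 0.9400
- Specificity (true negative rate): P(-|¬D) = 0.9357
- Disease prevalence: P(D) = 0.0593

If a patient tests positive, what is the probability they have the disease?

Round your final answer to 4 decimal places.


Let D = has disease, + = positive test

Given:
- P(D) = 0.0593 (prevalence)
- P(+|D) = 0.9400 (sensitivity)
- P(-|¬D) = 0.9357 (specificity)
- P(+|¬D) = 0.0643 (false positive rate = 1 - specificity)

Step 1: Find P(+)
P(+) = P(+|D)P(D) + P(+|¬D)P(¬D)
     = 0.9400 × 0.0593 + 0.0643 × 0.9407
     = 0.05574200 + 0.06048701
     = 0.11622901

Step 2: Apply Bayes' theorem for P(D|+)
P(D|+) = P(+|D)P(D) / P(+)
       = 0.05574200 / 0.11622901
       = 0.4796


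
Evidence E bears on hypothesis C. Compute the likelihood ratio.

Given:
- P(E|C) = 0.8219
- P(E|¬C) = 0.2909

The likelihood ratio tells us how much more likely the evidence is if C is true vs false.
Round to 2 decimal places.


Likelihood Ratio (LR) = P(E|C) / P(E|¬C)

LR = 0.8219 / 0.2909
   = 2.83

The evidence is 2.83 times more likely if C is true than if C is false.
Since LR > 1, the evidence supports C over ¬C.


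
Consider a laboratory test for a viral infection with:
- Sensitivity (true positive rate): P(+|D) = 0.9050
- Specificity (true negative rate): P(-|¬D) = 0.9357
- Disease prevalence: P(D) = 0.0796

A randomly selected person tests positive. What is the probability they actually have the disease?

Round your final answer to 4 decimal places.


Let D = has disease, + = positive test

Given:
- P(D) = 0.0796 (prevalence)
- P(+|D) = 0.9050 (sensitivity)
- P(-|¬D) = 0.9357 (specificity)
- P(+|¬D) = 0.0643 (false positive rate = 1 - specificity)

Step 1: Find P(+)
P(+) = P(+|D)P(D) + P(+|¬D)P(¬D)
     = 0.9050 × 0.0796 + 0.0643 × 0.9204
     = 0.07203800 + 0.05918172
     = 0.13121972

Step 2: Apply Bayes' theorem for P(D|+)
P(D|+) = P(+|D)P(D) / P(+)
       = 0.07203800 / 0.13121972
       = 0.5490


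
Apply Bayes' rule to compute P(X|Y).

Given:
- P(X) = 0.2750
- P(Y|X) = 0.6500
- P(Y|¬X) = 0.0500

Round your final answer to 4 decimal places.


Bayes' theorem: P(X|Y) = P(Y|X) × P(X) / P(Y)

Step 1: Calculate P(Y) using law of total probability
P(Y) = P(Y|X)P(X) + P(Y|¬X)P(¬X)
     = 0.6500 × 0.2750 + 0.0500 × 0.7250
     = 0.17875000 + 0.03625000
     = 0.21500000

Step 2: Apply Bayes' theorem
P(X|Y) = P(Y|X) × P(X) / P(Y)
       = 0.17875000 / 0.21500000
       = 0.8314


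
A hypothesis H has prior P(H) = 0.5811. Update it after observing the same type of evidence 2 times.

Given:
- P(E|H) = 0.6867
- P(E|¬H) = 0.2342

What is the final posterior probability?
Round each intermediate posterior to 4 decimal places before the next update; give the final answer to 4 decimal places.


Sequential Bayesian updating:

Initial prior: P(H) = 0.5811

Update 1:
  P(E) = 0.6867 × 0.5811 + 0.2342 × 0.4189 = 0.39904137 + 0.09810638 = 0.49714775
  P(H|E) = 0.39904137 / 0.49714775 = 0.8027

Update 2:
  P(E) = 0.6867 × 0.8027 + 0.2342 × 0.1973 = 0.55121409 + 0.04620766 = 0.59742175
  P(H|E) = 0.55121409 / 0.59742175 = 0.9227

Final posterior: 0.9227


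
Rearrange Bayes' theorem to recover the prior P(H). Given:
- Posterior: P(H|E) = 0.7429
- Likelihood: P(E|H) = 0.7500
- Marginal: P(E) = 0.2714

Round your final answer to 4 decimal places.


From Bayes' theorem: P(H|E) = P(E|H) × P(H) / P(E)

Rearranging for P(H):
P(H) = P(H|E) × P(E) / P(E|H)
     = 0.7429 × 0.2714 / 0.7500
     = 0.20162306 / 0.7500
     = 0.2688


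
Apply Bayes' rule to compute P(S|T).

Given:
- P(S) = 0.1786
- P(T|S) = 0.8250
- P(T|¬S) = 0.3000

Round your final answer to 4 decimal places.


Bayes' theorem: P(S|T) = P(T|S) × P(S) / P(T)

Step 1: Calculate P(T) using law of total probability
P(T) = P(T|S)P(S) + P(T|¬S)P(¬S)
     = 0.8250 × 0.1786 + 0.3000 × 0.8214
     = 0.14734500 + 0.24642000
     = 0.39376500

Step 2: Apply Bayes' theorem
P(S|T) = P(T|S) × P(S) / P(T)
       = 0.14734500 / 0.39376500
       = 0.3742


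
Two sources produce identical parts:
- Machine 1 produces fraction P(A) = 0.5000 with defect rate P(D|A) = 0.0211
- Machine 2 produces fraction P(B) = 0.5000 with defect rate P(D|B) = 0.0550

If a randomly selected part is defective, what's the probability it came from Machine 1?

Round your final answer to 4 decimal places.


Let A = from Machine 1, D = defective

Given:
- P(A) = 0.5000, P(B) = 0.5000
- P(D|A) = 0.0211, P(D|B) = 0.0550

Step 1: Find P(D)
P(D) = P(D|A)P(A) + P(D|B)P(B)
     = 0.0211 × 0.5000 + 0.0550 × 0.5000
     = 0.01055000 + 0.02750000
     = 0.03805000

Step 2: Apply Bayes' theorem
P(A|D) = P(D|A)P(A) / P(D)
       = 0.01055000 / 0.03805000
       = 0.2773


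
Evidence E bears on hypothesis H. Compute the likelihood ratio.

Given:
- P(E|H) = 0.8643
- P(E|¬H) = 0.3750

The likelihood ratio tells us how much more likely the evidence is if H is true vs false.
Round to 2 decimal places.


Likelihood Ratio (LR) = P(E|H) / P(E|¬H)

LR = 0.8643 / 0.3750
   = 2.30

The evidence is 2.30 times more likely if H is true than if H is false.
Since LR > 1, the evidence supports H over ¬H.


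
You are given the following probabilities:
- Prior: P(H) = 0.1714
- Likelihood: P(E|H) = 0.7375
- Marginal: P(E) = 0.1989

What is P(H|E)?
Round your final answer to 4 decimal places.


Using Bayes' theorem:

P(H|E) = P(E|H) × P(H) / P(E)
       = 0.7375 × 0.1714 / 0.1989
       = 0.12640750 / 0.1989
       = 0.6355

The evidence strengthens our belief in H.
Prior: 0.1714 → Posterior: 0.6355


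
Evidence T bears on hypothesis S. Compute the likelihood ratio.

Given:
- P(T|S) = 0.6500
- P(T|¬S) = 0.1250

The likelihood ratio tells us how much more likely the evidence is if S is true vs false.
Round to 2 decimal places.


Likelihood Ratio (LR) = P(T|S) / P(T|¬S)

LR = 0.6500 / 0.1250
   = 5.20

The evidence is 5.20 times more likely if S is true than if S is false.
Because LR exceeds 1, T is evidence for S.


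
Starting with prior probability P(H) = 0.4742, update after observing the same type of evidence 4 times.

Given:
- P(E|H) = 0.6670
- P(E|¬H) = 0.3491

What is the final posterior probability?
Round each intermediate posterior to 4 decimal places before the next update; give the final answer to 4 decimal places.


Sequential Bayesian updating:

Initial prior: P(H) = 0.4742

Update 1:
  P(E) = 0.6670 × 0.4742 + 0.3491 × 0.5258 = 0.31629140 + 0.18355678 = 0.49984818
  P(H|E) = 0.31629140 / 0.49984818 = 0.6328

Update 2:
  P(E) = 0.6670 × 0.6328 + 0.3491 × 0.3672 = 0.42207760 + 0.12818952 = 0.55026712
  P(H|E) = 0.42207760 / 0.55026712 = 0.7670

Update 3:
  P(E) = 0.6670 × 0.7670 + 0.3491 × 0.2330 = 0.51158900 + 0.08134030 = 0.59292930
  P(H|E) = 0.51158900 / 0.59292930 = 0.8628

Update 4:
  P(E) = 0.6670 × 0.8628 + 0.3491 × 0.1372 = 0.57548760 + 0.04789652 = 0.62338412
  P(H|E) = 0.57548760 / 0.62338412 = 0.9232

Final posterior: 0.9232


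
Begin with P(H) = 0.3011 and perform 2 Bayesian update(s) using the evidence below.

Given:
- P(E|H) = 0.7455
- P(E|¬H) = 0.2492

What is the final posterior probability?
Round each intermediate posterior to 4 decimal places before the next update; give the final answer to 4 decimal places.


Sequential Bayesian updating:

Initial prior: P(H) = 0.3011

Update 1:
  P(E) = 0.7455 × 0.3011 + 0.2492 × 0.6989 = 0.22447005 + 0.17416588 = 0.39863593
  P(H|E) = 0.22447005 / 0.39863593 = 0.5631

Update 2:
  P(E) = 0.7455 × 0.5631 + 0.2492 × 0.4369 = 0.41979105 + 0.10887548 = 0.52866653
  P(H|E) = 0.41979105 / 0.52866653 = 0.7941

Final posterior: 0.7941


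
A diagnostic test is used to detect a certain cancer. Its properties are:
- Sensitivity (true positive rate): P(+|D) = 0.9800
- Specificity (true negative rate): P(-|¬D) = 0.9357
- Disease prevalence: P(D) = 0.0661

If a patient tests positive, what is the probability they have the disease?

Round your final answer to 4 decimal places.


Let D = has disease, + = positive test

Given:
- P(D) = 0.0661 (prevalence)
- P(+|D) = 0.9800 (sensitivity)
- P(-|¬D) = 0.9357 (specificity)
- P(+|¬D) = 0.0643 (false positive rate = 1 - specificity)

Step 1: Find P(+)
P(+) = P(+|D)P(D) + P(+|¬D)P(¬D)
     = 0.9800 × 0.0661 + 0.0643 × 0.9339
     = 0.06477800 + 0.06004977
     = 0.12482777

Step 2: Apply Bayes' theorem for P(D|+)
P(D|+) = P(+|D)P(D) / P(+)
       = 0.06477800 / 0.12482777
       = 0.5189


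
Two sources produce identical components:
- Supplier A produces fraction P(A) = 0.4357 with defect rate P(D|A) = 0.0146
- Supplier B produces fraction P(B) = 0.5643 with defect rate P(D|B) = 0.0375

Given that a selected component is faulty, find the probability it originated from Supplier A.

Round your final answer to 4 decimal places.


Let A = from Supplier A, D = faulty

Given:
- P(A) = 0.4357, P(B) = 0.5643
- P(D|A) = 0.0146, P(D|B) = 0.0375

Step 1: Find P(D)
P(D) = P(D|A)P(A) + P(D|B)P(B)
     = 0.0146 × 0.4357 + 0.0375 × 0.5643
     = 0.00636122 + 0.02116125
     = 0.02752247

Step 2: Apply Bayes' theorem
P(A|D) = P(D|A)P(A) / P(D)
       = 0.00636122 / 0.02752247
       = 0.2311


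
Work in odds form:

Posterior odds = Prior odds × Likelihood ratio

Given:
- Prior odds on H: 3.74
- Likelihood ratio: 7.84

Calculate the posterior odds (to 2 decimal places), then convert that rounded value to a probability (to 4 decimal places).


Step 1: Calculate posterior odds
Posterior odds = Prior odds × LR
               = 3.74 × 7.84
               = 29.32

Step 2: Convert to probability
P(H|E) = Posterior odds / (1 + Posterior odds)
       = 29.32 / (1 + 29.32)
       = 29.32 / 30.32
       = 0.9670

The evidence increased P(H) from 0.7890 to 0.9670.


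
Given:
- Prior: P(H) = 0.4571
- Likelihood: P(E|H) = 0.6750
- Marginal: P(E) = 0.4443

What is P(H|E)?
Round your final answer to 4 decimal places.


Using Bayes' theorem:

P(H|E) = P(E|H) × P(H) / P(E)
       = 0.6750 × 0.4571 / 0.4443
       = 0.30854250 / 0.4443
       = 0.6944

The evidence strengthens our belief in H.
Prior: 0.4571 → Posterior: 0.6944


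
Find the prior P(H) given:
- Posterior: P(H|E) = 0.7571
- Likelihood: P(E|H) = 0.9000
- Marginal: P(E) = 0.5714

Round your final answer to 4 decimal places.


From Bayes' theorem: P(H|E) = P(E|H) × P(H) / P(E)

Rearranging for P(H):
P(H) = P(H|E) × P(E) / P(E|H)
     = 0.7571 × 0.5714 / 0.9000
     = 0.43260694 / 0.9000
     = 0.4807


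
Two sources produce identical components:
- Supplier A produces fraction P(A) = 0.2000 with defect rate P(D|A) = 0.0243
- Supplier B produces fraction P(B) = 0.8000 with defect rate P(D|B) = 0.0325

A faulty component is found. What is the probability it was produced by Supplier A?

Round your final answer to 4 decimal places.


Let A = from Supplier A, D = faulty

Given:
- P(A) = 0.2000, P(B) = 0.8000
- P(D|A) = 0.0243, P(D|B) = 0.0325

Step 1: Find P(D)
P(D) = P(D|A)P(A) + P(D|B)P(B)
     = 0.0243 × 0.2000 + 0.0325 × 0.8000
     = 0.00486000 + 0.02600000
     = 0.03086000

Step 2: Apply Bayes' theorem
P(A|D) = P(D|A)P(A) / P(D)
       = 0.00486000 / 0.03086000
       = 0.1575


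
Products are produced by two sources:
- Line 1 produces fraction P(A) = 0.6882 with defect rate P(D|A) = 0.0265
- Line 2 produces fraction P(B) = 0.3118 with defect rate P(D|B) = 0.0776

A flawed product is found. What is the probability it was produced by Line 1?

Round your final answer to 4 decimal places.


Let A = from Line 1, D = flawed

Given:
- P(A) = 0.6882, P(B) = 0.3118
- P(D|A) = 0.0265, P(D|B) = 0.0776

Step 1: Find P(D)
P(D) = P(D|A)P(A) + P(D|B)P(B)
     = 0.0265 × 0.6882 + 0.0776 × 0.3118
     = 0.01823730 + 0.02419568
     = 0.04243298

Step 2: Apply Bayes' theorem
P(A|D) = P(D|A)P(A) / P(D)
       = 0.01823730 / 0.04243298
       = 0.4298


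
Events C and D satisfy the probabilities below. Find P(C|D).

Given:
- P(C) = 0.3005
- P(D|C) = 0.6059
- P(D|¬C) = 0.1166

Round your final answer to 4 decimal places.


Bayes' theorem: P(C|D) = P(D|C) × P(C) / P(D)

Step 1: Calculate P(D) using law of total probability
P(D) = P(D|C)P(C) + P(D|¬C)P(¬C)
     = 0.6059 × 0.3005 + 0.1166 × 0.6995
     = 0.18207295 + 0.08156170
     = 0.26363465

Step 2: Apply Bayes' theorem
P(C|D) = P(D|C) × P(C) / P(D)
       = 0.18207295 / 0.26363465
       = 0.6906


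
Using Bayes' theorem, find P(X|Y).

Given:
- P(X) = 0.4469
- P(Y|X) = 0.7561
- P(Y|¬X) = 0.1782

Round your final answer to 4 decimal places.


Bayes' theorem: P(X|Y) = P(Y|X) × P(X) / P(Y)

Step 1: Calculate P(Y) using law of total probability
P(Y) = P(Y|X)P(X) + P(Y|¬X)P(¬X)
     = 0.7561 × 0.4469 + 0.1782 × 0.5531
     = 0.33790109 + 0.09856242
     = 0.43646351

Step 2: Apply Bayes' theorem
P(X|Y) = P(Y|X) × P(X) / P(Y)
       = 0.33790109 / 0.43646351
       = 0.7742


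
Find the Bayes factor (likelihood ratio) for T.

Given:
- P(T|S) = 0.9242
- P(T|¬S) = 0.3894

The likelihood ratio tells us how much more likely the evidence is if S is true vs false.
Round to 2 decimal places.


Likelihood Ratio (LR) = P(T|S) / P(T|¬S)

LR = 0.9242 / 0.3894
   = 2.37

The evidence is 2.37 times more likely if S is true than if S is false.
Since LR > 1, the evidence supports S over ¬S.


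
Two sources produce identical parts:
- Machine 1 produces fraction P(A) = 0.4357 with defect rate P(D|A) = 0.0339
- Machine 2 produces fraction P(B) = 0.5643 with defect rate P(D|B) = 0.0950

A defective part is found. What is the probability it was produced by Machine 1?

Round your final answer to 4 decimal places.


Let A = from Machine 1, D = defective

Given:
- P(A) = 0.4357, P(B) = 0.5643
- P(D|A) = 0.0339, P(D|B) = 0.0950

Step 1: Find P(D)
P(D) = P(D|A)P(A) + P(D|B)P(B)
     = 0.0339 × 0.4357 + 0.0950 × 0.5643
     = 0.01477023 + 0.05360850
     = 0.06837873

Step 2: Apply Bayes' theorem
P(A|D) = P(D|A)P(A) / P(D)
       = 0.01477023 / 0.06837873
       = 0.2160


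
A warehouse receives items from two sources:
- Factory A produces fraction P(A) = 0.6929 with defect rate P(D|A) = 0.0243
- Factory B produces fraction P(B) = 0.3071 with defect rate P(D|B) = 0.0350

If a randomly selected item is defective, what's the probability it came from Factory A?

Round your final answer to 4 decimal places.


Let A = from Factory A, D = defective

Given:
- P(A) = 0.6929, P(B) = 0.3071
- P(D|A) = 0.0243, P(D|B) = 0.0350

Step 1: Find P(D)
P(D) = P(D|A)P(A) + P(D|B)P(B)
     = 0.0243 × 0.6929 + 0.0350 × 0.3071
     = 0.01683747 + 0.01074850
     = 0.02758597

Step 2: Apply Bayes' theorem
P(A|D) = P(D|A)P(A) / P(D)
       = 0.01683747 / 0.02758597
       = 0.6104


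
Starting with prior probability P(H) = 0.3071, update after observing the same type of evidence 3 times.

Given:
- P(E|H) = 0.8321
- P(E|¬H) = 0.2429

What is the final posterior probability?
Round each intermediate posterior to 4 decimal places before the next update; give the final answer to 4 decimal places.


Sequential Bayesian updating:

Initial prior: P(H) = 0.3071

Update 1:
  P(E) = 0.8321 × 0.3071 + 0.2429 × 0.6929 = 0.25553791 + 0.16830541 = 0.42384332
  P(H|E) = 0.25553791 / 0.42384332 = 0.6029

Update 2:
  P(E) = 0.8321 × 0.6029 + 0.2429 × 0.3971 = 0.50167309 + 0.09645559 = 0.59812868
  P(H|E) = 0.50167309 / 0.59812868 = 0.8387

Update 3:
  P(E) = 0.8321 × 0.8387 + 0.2429 × 0.1613 = 0.69788227 + 0.03917977 = 0.73706204
  P(H|E) = 0.69788227 / 0.73706204 = 0.9468

Final posterior: 0.9468


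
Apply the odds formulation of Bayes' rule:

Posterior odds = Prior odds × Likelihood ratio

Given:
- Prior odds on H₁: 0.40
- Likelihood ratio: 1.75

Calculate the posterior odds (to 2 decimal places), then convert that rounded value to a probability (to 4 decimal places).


Step 1: Calculate posterior odds
Posterior odds = Prior odds × LR
               = 0.40 × 1.75
               = 0.70

Step 2: Convert to probability
P(H₁|E) = Posterior odds / (1 + Posterior odds)
       = 0.70 / (1 + 0.70)
       = 0.70 / 1.70
       = 0.4118

The evidence increased P(H₁) from 0.2857 to 0.4118.


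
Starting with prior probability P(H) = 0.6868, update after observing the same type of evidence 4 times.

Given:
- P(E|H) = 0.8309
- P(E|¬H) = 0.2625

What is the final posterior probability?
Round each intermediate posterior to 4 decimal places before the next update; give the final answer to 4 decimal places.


Sequential Bayesian updating:

Initial prior: P(H) = 0.6868

Update 1:
  P(E) = 0.8309 × 0.6868 + 0.2625 × 0.3132 = 0.57066212 + 0.08221500 = 0.65287712
  P(H|E) = 0.57066212 / 0.65287712 = 0.8741

Update 2:
  P(E) = 0.8309 × 0.8741 + 0.2625 × 0.1259 = 0.72628969 + 0.03304875 = 0.75933844
  P(H|E) = 0.72628969 / 0.75933844 = 0.9565

Update 3:
  P(E) = 0.8309 × 0.9565 + 0.2625 × 0.0435 = 0.79475585 + 0.01141875 = 0.80617460
  P(H|E) = 0.79475585 / 0.80617460 = 0.9858

Update 4:
  P(E) = 0.8309 × 0.9858 + 0.2625 × 0.0142 = 0.81910122 + 0.00372750 = 0.82282872
  P(H|E) = 0.81910122 / 0.82282872 = 0.9955

Final posterior: 0.9955


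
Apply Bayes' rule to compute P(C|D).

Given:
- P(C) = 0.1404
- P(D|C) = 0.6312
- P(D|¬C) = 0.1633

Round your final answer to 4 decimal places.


Bayes' theorem: P(C|D) = P(D|C) × P(C) / P(D)

Step 1: Calculate P(D) using law of total probability
P(D) = P(D|C)P(C) + P(D|¬C)P(¬C)
     = 0.6312 × 0.1404 + 0.1633 × 0.8596
     = 0.08862048 + 0.14037268
     = 0.22899316

Step 2: Apply Bayes' theorem
P(C|D) = P(D|C) × P(C) / P(D)
       = 0.08862048 / 0.22899316
       = 0.3870


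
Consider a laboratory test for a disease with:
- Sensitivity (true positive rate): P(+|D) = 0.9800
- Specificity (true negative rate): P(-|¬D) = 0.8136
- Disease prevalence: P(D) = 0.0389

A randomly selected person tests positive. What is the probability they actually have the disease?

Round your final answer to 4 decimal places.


Let D = has disease, + = positive test

Given:
- P(D) = 0.0389 (prevalence)
- P(+|D) = 0.9800 (sensitivity)
- P(-|¬D) = 0.8136 (specificity)
- P(+|¬D) = 0.1864 (false positive rate = 1 - specificity)

Step 1: Find P(+)
P(+) = P(+|D)P(D) + P(+|¬D)P(¬D)
     = 0.9800 × 0.0389 + 0.1864 × 0.9611
     = 0.03812200 + 0.17914904
     = 0.21727104

Step 2: Apply Bayes' theorem for P(D|+)
P(D|+) = P(+|D)P(D) / P(+)
       = 0.03812200 / 0.21727104
       = 0.1755


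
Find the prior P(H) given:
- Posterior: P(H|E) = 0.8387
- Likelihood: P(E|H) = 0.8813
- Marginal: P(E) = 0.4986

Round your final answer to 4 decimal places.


From Bayes' theorem: P(H|E) = P(E|H) × P(H) / P(E)

Rearranging for P(H):
P(H) = P(H|E) × P(E) / P(E|H)
     = 0.8387 × 0.4986 / 0.8813
     = 0.41817582 / 0.8813
     = 0.4745


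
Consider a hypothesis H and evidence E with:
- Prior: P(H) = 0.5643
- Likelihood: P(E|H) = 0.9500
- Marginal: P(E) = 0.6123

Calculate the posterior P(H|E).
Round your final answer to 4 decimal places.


Using Bayes' theorem:

P(H|E) = P(E|H) × P(H) / P(E)
       = 0.9500 × 0.5643 / 0.6123
       = 0.53608500 / 0.6123
       = 0.8755

The evidence strengthens our belief in H.
Prior: 0.5643 → Posterior: 0.8755


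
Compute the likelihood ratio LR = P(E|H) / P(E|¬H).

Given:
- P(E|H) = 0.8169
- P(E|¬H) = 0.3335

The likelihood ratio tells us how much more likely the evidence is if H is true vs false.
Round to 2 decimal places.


Likelihood Ratio (LR) = P(E|H) / P(E|¬H)

LR = 0.8169 / 0.3335
   = 2.45

The evidence is 2.45 times more likely if H is true than if H is false.
Because LR exceeds 1, E is evidence for H.


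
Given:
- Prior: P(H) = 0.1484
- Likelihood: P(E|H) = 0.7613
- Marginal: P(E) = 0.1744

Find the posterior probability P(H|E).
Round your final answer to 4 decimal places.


Using Bayes' theorem:

P(H|E) = P(E|H) × P(H) / P(E)
       = 0.7613 × 0.1484 / 0.1744
       = 0.11297692 / 0.1744
       = 0.6478

The evidence strengthens our belief in H.
Prior: 0.1484 → Posterior: 0.6478


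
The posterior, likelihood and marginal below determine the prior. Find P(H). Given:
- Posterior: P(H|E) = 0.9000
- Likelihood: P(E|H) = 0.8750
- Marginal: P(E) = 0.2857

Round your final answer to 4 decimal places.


From Bayes' theorem: P(H|E) = P(E|H) × P(H) / P(E)

Rearranging for P(H):
P(H) = P(H|E) × P(E) / P(E|H)
     = 0.9000 × 0.2857 / 0.8750
     = 0.25713000 / 0.8750
     = 0.2939


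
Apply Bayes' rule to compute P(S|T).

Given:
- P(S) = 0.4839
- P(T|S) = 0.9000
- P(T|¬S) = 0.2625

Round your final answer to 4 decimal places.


Bayes' theorem: P(S|T) = P(T|S) × P(S) / P(T)

Step 1: Calculate P(T) using law of total probability
P(T) = P(T|S)P(S) + P(T|¬S)P(¬S)
     = 0.9000 × 0.4839 + 0.2625 × 0.5161
     = 0.43551000 + 0.13547625
     = 0.57098625

Step 2: Apply Bayes' theorem
P(S|T) = P(T|S) × P(S) / P(T)
       = 0.43551000 / 0.57098625
       = 0.7627


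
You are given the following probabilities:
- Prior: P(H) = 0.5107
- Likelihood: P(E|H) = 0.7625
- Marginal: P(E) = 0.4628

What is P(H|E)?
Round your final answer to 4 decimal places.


Using Bayes' theorem:

P(H|E) = P(E|H) × P(H) / P(E)
       = 0.7625 × 0.5107 / 0.4628
       = 0.38940875 / 0.4628
       = 0.8414

The evidence strengthens our belief in H.
Prior: 0.5107 → Posterior: 0.8414


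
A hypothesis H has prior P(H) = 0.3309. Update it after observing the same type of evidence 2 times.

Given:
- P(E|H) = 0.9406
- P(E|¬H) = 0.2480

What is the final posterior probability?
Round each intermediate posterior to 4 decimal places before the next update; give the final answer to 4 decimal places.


Sequential Bayesian updating:

Initial prior: P(H) = 0.3309

Update 1:
  P(E) = 0.9406 × 0.3309 + 0.2480 × 0.6691 = 0.31124454 + 0.16593680 = 0.47718134
  P(H|E) = 0.31124454 / 0.47718134 = 0.6523

Update 2:
  P(E) = 0.9406 × 0.6523 + 0.2480 × 0.3477 = 0.61355338 + 0.08622960 = 0.69978298
  P(H|E) = 0.61355338 / 0.69978298 = 0.8768

Final posterior: 0.8768


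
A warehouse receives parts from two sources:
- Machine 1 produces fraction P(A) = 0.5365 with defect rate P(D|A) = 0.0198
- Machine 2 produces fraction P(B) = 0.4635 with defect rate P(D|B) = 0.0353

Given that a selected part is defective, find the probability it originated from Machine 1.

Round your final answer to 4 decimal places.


Let A = from Machine 1, D = defective

Given:
- P(A) = 0.5365, P(B) = 0.4635
- P(D|A) = 0.0198, P(D|B) = 0.0353

Step 1: Find P(D)
P(D) = P(D|A)P(A) + P(D|B)P(B)
     = 0.0198 × 0.5365 + 0.0353 × 0.4635
     = 0.01062270 + 0.01636155
     = 0.02698425

Step 2: Apply Bayes' theorem
P(A|D) = P(D|A)P(A) / P(D)
       = 0.01062270 / 0.02698425
       = 0.3937


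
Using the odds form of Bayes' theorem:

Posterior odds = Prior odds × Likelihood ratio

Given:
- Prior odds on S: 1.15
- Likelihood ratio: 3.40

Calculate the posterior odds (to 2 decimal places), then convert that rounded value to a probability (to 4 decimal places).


Step 1: Calculate posterior odds
Posterior odds = Prior odds × LR
               = 1.15 × 3.40
               = 3.91

Step 2: Convert to probability
P(S|E) = Posterior odds / (1 + Posterior odds)
       = 3.91 / (1 + 3.91)
       = 3.91 / 4.91
       = 0.7963

The evidence increased P(S) from 0.5349 to 0.7963.


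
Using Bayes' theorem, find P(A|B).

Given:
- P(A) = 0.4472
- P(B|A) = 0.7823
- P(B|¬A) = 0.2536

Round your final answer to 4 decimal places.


Bayes' theorem: P(A|B) = P(B|A) × P(A) / P(B)

Step 1: Calculate P(B) using law of total probability
P(B) = P(B|A)P(A) + P(B|¬A)P(¬A)
     = 0.7823 × 0.4472 + 0.2536 × 0.5528
     = 0.34984456 + 0.14019008
     = 0.49003464

Step 2: Apply Bayes' theorem
P(A|B) = P(B|A) × P(A) / P(B)
       = 0.34984456 / 0.49003464
       = 0.7139


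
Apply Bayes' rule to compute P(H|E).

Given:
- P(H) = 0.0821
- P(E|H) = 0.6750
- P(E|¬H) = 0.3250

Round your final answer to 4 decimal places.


Bayes' theorem: P(H|E) = P(E|H) × P(H) / P(E)

Step 1: Calculate P(E) using law of total probability
P(E) = P(E|H)P(H) + P(E|¬H)P(¬H)
     = 0.6750 × 0.0821 + 0.3250 × 0.9179
     = 0.05541750 + 0.29831750
     = 0.35373500

Step 2: Apply Bayes' theorem
P(H|E) = P(E|H) × P(H) / P(E)
       = 0.05541750 / 0.35373500
       = 0.1567


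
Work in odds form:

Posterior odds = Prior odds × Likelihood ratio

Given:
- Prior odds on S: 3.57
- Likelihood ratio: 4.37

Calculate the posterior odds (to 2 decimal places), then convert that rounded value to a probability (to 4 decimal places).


Step 1: Calculate posterior odds
Posterior odds = Prior odds × LR
               = 3.57 × 4.37
               = 15.60

Step 2: Convert to probability
P(S|E) = Posterior odds / (1 + Posterior odds)
       = 15.60 / (1 + 15.60)
       = 15.60 / 16.60
       = 0.9398

The evidence increased P(S) from 0.7812 to 0.9398.


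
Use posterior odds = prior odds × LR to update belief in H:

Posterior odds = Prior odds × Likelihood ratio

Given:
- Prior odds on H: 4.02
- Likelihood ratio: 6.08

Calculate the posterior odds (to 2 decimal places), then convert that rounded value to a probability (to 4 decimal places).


Step 1: Calculate posterior odds
Posterior odds = Prior odds × LR
               = 4.02 × 6.08
               = 24.44

Step 2: Convert to probability
P(H|E) = Posterior odds / (1 + Posterior odds)
       = 24.44 / (1 + 24.44)
       = 24.44 / 25.44
       = 0.9607

The evidence increased P(H) from 0.8008 to 0.9607.


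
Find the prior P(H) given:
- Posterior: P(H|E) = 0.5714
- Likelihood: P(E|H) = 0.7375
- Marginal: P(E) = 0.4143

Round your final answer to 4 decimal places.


From Bayes' theorem: P(H|E) = P(E|H) × P(H) / P(E)

Rearranging for P(H):
P(H) = P(H|E) × P(E) / P(E|H)
     = 0.5714 × 0.4143 / 0.7375
     = 0.23673102 / 0.7375
     = 0.3210


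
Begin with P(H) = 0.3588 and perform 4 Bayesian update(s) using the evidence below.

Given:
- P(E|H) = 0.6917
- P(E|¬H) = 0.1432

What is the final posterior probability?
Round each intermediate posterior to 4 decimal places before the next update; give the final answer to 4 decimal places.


Sequential Bayesian updating:

Initial prior: P(H) = 0.3588

Update 1:
  P(E) = 0.6917 × 0.3588 + 0.1432 × 0.6412 = 0.24818196 + 0.09181984 = 0.34000180
  P(H|E) = 0.24818196 / 0.34000180 = 0.7299

Update 2:
  P(E) = 0.6917 × 0.7299 + 0.1432 × 0.2701 = 0.50487183 + 0.03867832 = 0.54355015
  P(H|E) = 0.50487183 / 0.54355015 = 0.9288

Update 3:
  P(E) = 0.6917 × 0.9288 + 0.1432 × 0.0712 = 0.64245096 + 0.01019584 = 0.65264680
  P(H|E) = 0.64245096 / 0.65264680 = 0.9844

Update 4:
  P(E) = 0.6917 × 0.9844 + 0.1432 × 0.0156 = 0.68090948 + 0.00223392 = 0.68314340
  P(H|E) = 0.68090948 / 0.68314340 = 0.9967

Final posterior: 0.9967


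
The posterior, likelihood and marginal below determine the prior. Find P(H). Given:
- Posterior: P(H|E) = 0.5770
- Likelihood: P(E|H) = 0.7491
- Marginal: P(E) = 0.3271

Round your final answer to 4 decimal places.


From Bayes' theorem: P(H|E) = P(E|H) × P(H) / P(E)

Rearranging for P(H):
P(H) = P(H|E) × P(E) / P(E|H)
     = 0.5770 × 0.3271 / 0.7491
     = 0.18873670 / 0.7491
     = 0.2520


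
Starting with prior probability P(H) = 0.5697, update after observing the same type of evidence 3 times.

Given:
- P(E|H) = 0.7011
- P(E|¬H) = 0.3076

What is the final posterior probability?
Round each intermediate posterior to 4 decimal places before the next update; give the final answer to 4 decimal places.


Sequential Bayesian updating:

Initial prior: P(H) = 0.5697

Update 1:
  P(E) = 0.7011 × 0.5697 + 0.3076 × 0.4303 = 0.39941667 + 0.13236028 = 0.53177695
  P(H|E) = 0.39941667 / 0.53177695 = 0.7511

Update 2:
  P(E) = 0.7011 × 0.7511 + 0.3076 × 0.2489 = 0.52659621 + 0.07656164 = 0.60315785
  P(H|E) = 0.52659621 / 0.60315785 = 0.8731

Update 3:
  P(E) = 0.7011 × 0.8731 + 0.3076 × 0.1269 = 0.61213041 + 0.03903444 = 0.65116485
  P(H|E) = 0.61213041 / 0.65116485 = 0.9401

Final posterior: 0.9401


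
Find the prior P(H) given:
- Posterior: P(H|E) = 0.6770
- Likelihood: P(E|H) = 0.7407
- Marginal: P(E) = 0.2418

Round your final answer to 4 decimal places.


From Bayes' theorem: P(H|E) = P(E|H) × P(H) / P(E)

Rearranging for P(H):
P(H) = P(H|E) × P(E) / P(E|H)
     = 0.6770 × 0.2418 / 0.7407
     = 0.16369860 / 0.7407
     = 0.2210


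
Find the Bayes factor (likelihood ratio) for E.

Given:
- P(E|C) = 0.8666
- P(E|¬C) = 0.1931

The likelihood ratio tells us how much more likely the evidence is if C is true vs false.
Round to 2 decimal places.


Likelihood Ratio (LR) = P(E|C) / P(E|¬C)

LR = 0.8666 / 0.1931
   = 4.49

The evidence is 4.49 times more likely if C is true than if C is false.
Since LR > 1, the evidence supports C over ¬C.


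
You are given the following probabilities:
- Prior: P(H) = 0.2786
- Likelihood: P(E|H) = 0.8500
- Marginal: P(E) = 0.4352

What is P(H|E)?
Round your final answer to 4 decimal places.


Using Bayes' theorem:

P(H|E) = P(E|H) × P(H) / P(E)
       = 0.8500 × 0.2786 / 0.4352
       = 0.23681000 / 0.4352
       = 0.5441

The evidence strengthens our belief in H.
Prior: 0.2786 → Posterior: 0.5441


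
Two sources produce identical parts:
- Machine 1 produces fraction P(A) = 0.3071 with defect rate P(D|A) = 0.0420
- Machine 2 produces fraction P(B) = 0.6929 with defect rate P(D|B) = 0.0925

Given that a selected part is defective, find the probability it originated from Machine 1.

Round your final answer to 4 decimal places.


Let A = from Machine 1, D = defective

Given:
- P(A) = 0.3071, P(B) = 0.6929
- P(D|A) = 0.0420, P(D|B) = 0.0925

Step 1: Find P(D)
P(D) = P(D|A)P(A) + P(D|B)P(B)
     = 0.0420 × 0.3071 + 0.0925 × 0.6929
     = 0.01289820 + 0.06409325
     = 0.07699145

Step 2: Apply Bayes' theorem
P(A|D) = P(D|A)P(A) / P(D)
       = 0.01289820 / 0.07699145
       = 0.1675


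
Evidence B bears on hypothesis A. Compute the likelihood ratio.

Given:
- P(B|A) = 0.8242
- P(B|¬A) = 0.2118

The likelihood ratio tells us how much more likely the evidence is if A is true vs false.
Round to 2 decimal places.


Likelihood Ratio (LR) = P(B|A) / P(B|¬A)

LR = 0.8242 / 0.2118
   = 3.89

The evidence is 3.89 times more likely if A is true than if A is false.
Since LR > 1, the evidence supports A over ¬A.


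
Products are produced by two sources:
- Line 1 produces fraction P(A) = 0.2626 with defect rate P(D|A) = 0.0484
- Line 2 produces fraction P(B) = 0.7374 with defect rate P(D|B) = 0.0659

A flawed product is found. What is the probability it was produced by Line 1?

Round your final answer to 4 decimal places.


Let A = from Line 1, D = flawed

Given:
- P(A) = 0.2626, P(B) = 0.7374
- P(D|A) = 0.0484, P(D|B) = 0.0659

Step 1: Find P(D)
P(D) = P(D|A)P(A) + P(D|B)P(B)
     = 0.0484 × 0.2626 + 0.0659 × 0.7374
     = 0.01270984 + 0.04859466
     = 0.06130450

Step 2: Apply Bayes' theorem
P(A|D) = P(D|A)P(A) / P(D)
       = 0.01270984 / 0.06130450
       = 0.2073


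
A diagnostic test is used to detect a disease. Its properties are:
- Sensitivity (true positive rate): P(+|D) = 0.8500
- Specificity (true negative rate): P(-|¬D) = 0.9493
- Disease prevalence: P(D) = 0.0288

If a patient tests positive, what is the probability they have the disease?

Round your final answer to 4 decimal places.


Let D = has disease, + = positive test

Given:
- P(D) = 0.0288 (prevalence)
- P(+|D) = 0.8500 (sensitivity)
- P(-|¬D) = 0.9493 (specificity)
- P(+|¬D) = 0.0507 (false positive rate = 1 - specificity)

Step 1: Find P(+)
P(+) = P(+|D)P(D) + P(+|¬D)P(¬D)
     = 0.8500 × 0.0288 + 0.0507 × 0.9712
     = 0.02448000 + 0.04923984
     = 0.07371984

Step 2: Apply Bayes' theorem for P(D|+)
P(D|+) = P(+|D)P(D) / P(+)
       = 0.02448000 / 0.07371984
       = 0.3321


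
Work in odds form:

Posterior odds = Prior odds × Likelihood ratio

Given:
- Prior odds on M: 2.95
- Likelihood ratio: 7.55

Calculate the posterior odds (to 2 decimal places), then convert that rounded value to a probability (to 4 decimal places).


Step 1: Calculate posterior odds
Posterior odds = Prior odds × LR
               = 2.95 × 7.55
               = 22.27

Step 2: Convert to probability
P(M|E) = Posterior odds / (1 + Posterior odds)
       = 22.27 / (1 + 22.27)
       = 22.27 / 23.27
       = 0.9570

The evidence increased P(M) from 0.7468 to 0.9570.


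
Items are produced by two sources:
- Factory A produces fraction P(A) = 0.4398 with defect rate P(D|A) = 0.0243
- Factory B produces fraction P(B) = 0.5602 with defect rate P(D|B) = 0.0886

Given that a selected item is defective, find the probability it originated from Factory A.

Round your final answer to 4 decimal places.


Let A = from Factory A, D = defective

Given:
- P(A) = 0.4398, P(B) = 0.5602
- P(D|A) = 0.0243, P(D|B) = 0.0886

Step 1: Find P(D)
P(D) = P(D|A)P(A) + P(D|B)P(B)
     = 0.0243 × 0.4398 + 0.0886 × 0.5602
     = 0.01068714 + 0.04963372
     = 0.06032086

Step 2: Apply Bayes' theorem
P(A|D) = P(D|A)P(A) / P(D)
       = 0.01068714 / 0.06032086
       = 0.1772


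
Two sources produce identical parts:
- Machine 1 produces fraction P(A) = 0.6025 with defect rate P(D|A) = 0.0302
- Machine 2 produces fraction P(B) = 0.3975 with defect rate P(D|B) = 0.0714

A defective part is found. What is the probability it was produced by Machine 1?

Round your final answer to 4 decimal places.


Let A = from Machine 1, D = defective

Given:
- P(A) = 0.6025, P(B) = 0.3975
- P(D|A) = 0.0302, P(D|B) = 0.0714

Step 1: Find P(D)
P(D) = P(D|A)P(A) + P(D|B)P(B)
     = 0.0302 × 0.6025 + 0.0714 × 0.3975
     = 0.01819550 + 0.02838150
     = 0.04657700

Step 2: Apply Bayes' theorem
P(A|D) = P(D|A)P(A) / P(D)
       = 0.01819550 / 0.04657700
       = 0.3907


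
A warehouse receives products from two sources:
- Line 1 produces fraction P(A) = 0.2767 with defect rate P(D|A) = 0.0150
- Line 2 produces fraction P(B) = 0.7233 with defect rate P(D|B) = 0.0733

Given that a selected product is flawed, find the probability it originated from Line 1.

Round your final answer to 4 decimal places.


Let A = from Line 1, D = flawed

Given:
- P(A) = 0.2767, P(B) = 0.7233
- P(D|A) = 0.0150, P(D|B) = 0.0733

Step 1: Find P(D)
P(D) = P(D|A)P(A) + P(D|B)P(B)
     = 0.0150 × 0.2767 + 0.0733 × 0.7233
     = 0.00415050 + 0.05301789
     = 0.05716839

Step 2: Apply Bayes' theorem
P(A|D) = P(D|A)P(A) / P(D)
       = 0.00415050 / 0.05716839
       = 0.0726


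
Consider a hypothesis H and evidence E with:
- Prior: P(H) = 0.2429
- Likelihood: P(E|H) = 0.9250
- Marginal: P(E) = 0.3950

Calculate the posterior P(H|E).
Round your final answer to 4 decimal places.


Using Bayes' theorem:

P(H|E) = P(E|H) × P(H) / P(E)
       = 0.9250 × 0.2429 / 0.3950
       = 0.22468250 / 0.3950
       = 0.5688

The evidence strengthens our belief in H.
Prior: 0.2429 → Posterior: 0.5688


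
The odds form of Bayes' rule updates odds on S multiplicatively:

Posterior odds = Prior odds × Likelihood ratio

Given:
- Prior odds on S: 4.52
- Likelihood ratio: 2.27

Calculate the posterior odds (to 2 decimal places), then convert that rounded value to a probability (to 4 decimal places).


Step 1: Calculate posterior odds
Posterior odds = Prior odds × LR
               = 4.52 × 2.27
               = 10.26

Step 2: Convert to probability
P(S|E) = Posterior odds / (1 + Posterior odds)
       = 10.26 / (1 + 10.26)
       = 10.26 / 11.26
       = 0.9112

The evidence increased P(S) from 0.8188 to 0.9112.


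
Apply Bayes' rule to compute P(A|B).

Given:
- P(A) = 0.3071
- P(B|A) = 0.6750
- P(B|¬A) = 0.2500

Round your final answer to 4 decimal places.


Bayes' theorem: P(A|B) = P(B|A) × P(A) / P(B)

Step 1: Calculate P(B) using law of total probability
P(B) = P(B|A)P(A) + P(B|¬A)P(¬A)
     = 0.6750 × 0.3071 + 0.2500 × 0.6929
     = 0.20729250 + 0.17322500
     = 0.38051750

Step 2: Apply Bayes' theorem
P(A|B) = P(B|A) × P(A) / P(B)
       = 0.20729250 / 0.38051750
       = 0.5448


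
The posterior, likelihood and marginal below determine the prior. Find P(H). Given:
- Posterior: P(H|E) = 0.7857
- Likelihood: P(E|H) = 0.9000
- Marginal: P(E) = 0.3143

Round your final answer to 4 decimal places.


From Bayes' theorem: P(H|E) = P(E|H) × P(H) / P(E)

Rearranging for P(H):
P(H) = P(H|E) × P(E) / P(E|H)
     = 0.7857 × 0.3143 / 0.9000
     = 0.24694551 / 0.9000
     = 0.2744


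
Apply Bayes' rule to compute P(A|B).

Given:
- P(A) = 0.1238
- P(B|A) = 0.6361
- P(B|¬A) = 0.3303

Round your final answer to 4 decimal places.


Bayes' theorem: P(A|B) = P(B|A) × P(A) / P(B)

Step 1: Calculate P(B) using law of total probability
P(B) = P(B|A)P(A) + P(B|¬A)P(¬A)
     = 0.6361 × 0.1238 + 0.3303 × 0.8762
     = 0.07874918 + 0.28940886
     = 0.36815804

Step 2: Apply Bayes' theorem
P(A|B) = P(B|A) × P(A) / P(B)
       = 0.07874918 / 0.36815804
       = 0.2139


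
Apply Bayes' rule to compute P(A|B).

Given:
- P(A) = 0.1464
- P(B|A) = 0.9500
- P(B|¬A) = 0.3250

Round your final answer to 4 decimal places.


Bayes' theorem: P(A|B) = P(B|A) × P(A) / P(B)

Step 1: Calculate P(B) using law of total probability
P(B) = P(B|A)P(A) + P(B|¬A)P(¬A)
     = 0.9500 × 0.1464 + 0.3250 × 0.8536
     = 0.13908000 + 0.27742000
     = 0.41650000

Step 2: Apply Bayes' theorem
P(A|B) = P(B|A) × P(A) / P(B)
       = 0.13908000 / 0.41650000
       = 0.3339
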